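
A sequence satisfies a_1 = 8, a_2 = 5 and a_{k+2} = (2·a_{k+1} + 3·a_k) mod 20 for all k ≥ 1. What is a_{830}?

Computing terms: a_1 = 8,  a_2 = 5,  a_3 = 14,  a_4 = 3,  a_5 = 8,  a_6 = 5.
The sequence repeats with period 4.
So a_{830} = a_{1 + ((830-1) mod 4)} = a_2 = 5.

5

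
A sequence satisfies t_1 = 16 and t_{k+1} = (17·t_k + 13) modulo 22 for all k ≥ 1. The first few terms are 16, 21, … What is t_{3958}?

1

Computing terms: t_1 = 16, t_2 = 21, t_3 = 18, t_4 = 11, t_5 = 2, t_6 = 3, t_7 = 20, t_8 = 1, t_9 = 8, t_{10} = 17, t_{11} = 16.
The sequence repeats with period 10.
So t_{3958} = t_{1 + ((3958-1) mod 10)} = t_8 = 1.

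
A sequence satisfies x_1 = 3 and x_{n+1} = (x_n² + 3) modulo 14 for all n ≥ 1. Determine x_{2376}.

0

We have x_1 = 3, x_2 = 12, x_3 = 7, x_4 = 10, x_5 = 5, x_6 = 0, x_7 = 3.
Since x_7 = x_1 = 3, the sequence is periodic with period 6.
(2376 - 1) mod 6 = 5, so x_{2376} = x_6 = 0.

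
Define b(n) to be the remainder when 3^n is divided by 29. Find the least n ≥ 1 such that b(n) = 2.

Computing terms: b(0) = 1, b(1) = 3, b(2) = 9, b(3) = 27, b(4) = 23, b(5) = 11, b(6) = 4, b(7) = 12, b(8) = 7, b(9) = 21, b(10) = 5, b(11) = 15, b(12) = 16, b(13) = 19, b(14) = 28, b(15) = 26, b(16) = 20, b(17) = 2, b(18) = 6, b(19) = 18, b(20) = 25, b(21) = 17, b(22) = 22, b(23) = 8, b(24) = 24, b(25) = 14, b(26) = 13, b(27) = 10, b(28) = 1.
Since b(28) = b(0) = 1, the sequence is periodic with period 28.
The value 2 first appears (with n ≥ 1) at b(17).

17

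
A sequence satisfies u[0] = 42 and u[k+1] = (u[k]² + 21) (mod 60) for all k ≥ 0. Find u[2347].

45

We have u[0] = 42, u[1] = 45, u[2] = 6, u[3] = 57, u[4] = 30, u[5] = 21, u[6] = 42.
Since u[6] = u[0] = 42, the sequence is periodic with period 6.
(2347 - 0) mod 6 = 1, so u[2347] = u[1] = 45.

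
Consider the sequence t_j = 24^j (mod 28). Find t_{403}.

24

We have t_1 = 24,  t_2 = 16,  t_3 = 20,  t_4 = 4,  t_5 = 12,  t_6 = 8,  t_7 = 24.
Since t_7 = t_1 = 24, the sequence is periodic with period 6.
(403 - 1) mod 6 = 0, so t_{403} = t_1 = 24.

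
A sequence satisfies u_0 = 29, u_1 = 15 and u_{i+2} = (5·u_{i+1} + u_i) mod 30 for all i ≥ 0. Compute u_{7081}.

We have u_0 = 29,  u_1 = 15,  u_2 = 14,  u_3 = 25,  u_4 = 19,  u_5 = 0,  u_6 = 19,  u_7 = 5,  u_8 = 14,  u_9 = 15,  u_{10} = 29,  u_{11} = 10,  u_{12} = 19,  u_{13} = 15,  u_{14} = 4,  u_{15} = 5,  u_{16} = 29,  u_{17} = 0,  u_{18} = 29,  u_{19} = 25,  u_{20} = 4,  u_{21} = 15,  u_{22} = 19,  u_{23} = 20,  u_{24} = 29,  u_{25} = 15.
Since (u_{24}, u_{25}) = (u_0, u_1) = (29, 15) (two consecutive terms determine the rest), the sequence is periodic with period 24.
So u_{7081} = u_{0 + ((7081-0) mod 24)} = u_1 = 15.

15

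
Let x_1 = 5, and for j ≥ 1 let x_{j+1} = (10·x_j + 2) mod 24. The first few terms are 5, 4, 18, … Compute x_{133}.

x_1 = 5,  x_2 = 4,  x_3 = 18,  x_4 = 14,  x_5 = 22,  x_6 = 6,  x_7 = 14.
Since x_7 = x_4 = 14, the sequence is eventually periodic: after a pre-period of length 3 it cycles with period 3.
For j ≥ 4, x_j depends only on (j - 4) mod 3. (133 - 4) mod 3 = 0, so x_{133} = x_4 = 14.

14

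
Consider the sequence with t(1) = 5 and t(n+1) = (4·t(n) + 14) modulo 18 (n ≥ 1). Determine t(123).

12

We have t(1) = 5, t(2) = 16, t(3) = 6, t(4) = 2, t(5) = 4, t(6) = 12, t(7) = 8, t(8) = 10, t(9) = 0, t(10) = 14, t(11) = 16.
Since t(11) = t(2) = 16, the sequence is eventually periodic: after a pre-period of length 1 it cycles with period 9.
For n ≥ 2, t(n) depends only on (n - 2) mod 9. (123 - 2) mod 9 = 4, so t(123) = t(6) = 12.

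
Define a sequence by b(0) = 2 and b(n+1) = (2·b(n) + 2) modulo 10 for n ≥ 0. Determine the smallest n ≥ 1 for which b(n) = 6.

b(0) = 2; b(1) = 6; b(2) = 4; b(3) = 0; b(4) = 2.
Since b(4) = b(0) = 2, the sequence is periodic with period 4.
The value 6 first appears (with n ≥ 1) at b(1).

1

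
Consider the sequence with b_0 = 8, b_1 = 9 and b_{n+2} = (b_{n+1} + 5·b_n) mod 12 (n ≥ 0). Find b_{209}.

5

We have b_0 = 8,  b_1 = 9,  b_2 = 1,  b_3 = 10,  b_4 = 3,  b_5 = 5,  b_6 = 8,  b_7 = 9.
The sequence repeats with period 6.
(209 - 0) mod 6 = 5, so b_{209} = b_5 = 5.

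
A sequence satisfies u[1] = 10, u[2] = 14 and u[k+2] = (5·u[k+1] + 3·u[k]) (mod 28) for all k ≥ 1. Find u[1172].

14

u[1] = 10,  u[2] = 14,  u[3] = 16,  u[4] = 10,  u[5] = 14.
Since (u[4], u[5]) = (u[1], u[2]) = (10, 14) (two consecutive terms determine the rest), the sequence is periodic with period 3.
So u[1172] = u[1 + ((1172-1) mod 3)] = u[2] = 14.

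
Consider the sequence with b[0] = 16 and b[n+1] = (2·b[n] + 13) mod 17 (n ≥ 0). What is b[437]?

Listing terms: b[0] = 16, b[1] = 11, b[2] = 1, b[3] = 15, b[4] = 9, b[5] = 14, b[6] = 7, b[7] = 10, b[8] = 16.
The sequence repeats with period 8.
So b[437] = b[0 + ((437-0) mod 8)] = b[5] = 14.

14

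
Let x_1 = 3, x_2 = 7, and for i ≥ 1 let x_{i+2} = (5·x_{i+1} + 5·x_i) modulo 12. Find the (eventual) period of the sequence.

6

x_1 = 3,  x_2 = 7,  x_3 = 2,  x_4 = 9,  x_5 = 7,  x_6 = 8,  x_7 = 3,  x_8 = 7.
Since (x_7, x_8) = (x_1, x_2) = (3, 7) (two consecutive terms determine the rest), the sequence is periodic with period 6.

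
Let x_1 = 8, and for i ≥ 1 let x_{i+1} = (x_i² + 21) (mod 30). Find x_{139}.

22

We have x_1 = 8, x_2 = 25, x_3 = 16, x_4 = 7, x_5 = 10, x_6 = 1, x_7 = 22, x_8 = 25.
Since x_8 = x_2 = 25, the sequence is eventually periodic: after a pre-period of length 1 it cycles with period 6.
For i ≥ 2, x_i depends only on (i - 2) mod 6. (139 - 2) mod 6 = 5, so x_{139} = x_7 = 22.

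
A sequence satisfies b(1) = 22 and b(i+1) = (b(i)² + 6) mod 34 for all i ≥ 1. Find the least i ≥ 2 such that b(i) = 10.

b(1) = 22; b(2) = 14; b(3) = 32; b(4) = 10; b(5) = 4; b(6) = 22.
The sequence repeats with period 5.
The value 10 first appears (with i ≥ 2) at b(4).

4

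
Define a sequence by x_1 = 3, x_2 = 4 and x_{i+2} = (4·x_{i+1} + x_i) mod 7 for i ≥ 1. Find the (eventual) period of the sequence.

Listing terms: x_1 = 3, x_2 = 4, x_3 = 5, x_4 = 3, x_5 = 3, x_6 = 1, x_7 = 0, x_8 = 1, x_9 = 4, x_{10} = 3, x_{11} = 2, x_{12} = 4, x_{13} = 4, x_{14} = 6, x_{15} = 0, x_{16} = 6, x_{17} = 3, x_{18} = 4.
Since (x_{17}, x_{18}) = (x_1, x_2) = (3, 4) (two consecutive terms determine the rest), the sequence is periodic with period 16.

16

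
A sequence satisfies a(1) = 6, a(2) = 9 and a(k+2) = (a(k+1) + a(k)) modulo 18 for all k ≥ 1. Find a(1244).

We have a(1) = 6; a(2) = 9; a(3) = 15; a(4) = 6; a(5) = 3; a(6) = 9; a(7) = 12; a(8) = 3; a(9) = 15; a(10) = 0; a(11) = 15; a(12) = 15; a(13) = 12; a(14) = 9; a(15) = 3; a(16) = 12; a(17) = 15; a(18) = 9; a(19) = 6; a(20) = 15; a(21) = 3; a(22) = 0; a(23) = 3; a(24) = 3; a(25) = 6; a(26) = 9.
The sequence repeats with period 24.
So a(1244) = a(1 + ((1244-1) mod 24)) = a(20) = 15.

15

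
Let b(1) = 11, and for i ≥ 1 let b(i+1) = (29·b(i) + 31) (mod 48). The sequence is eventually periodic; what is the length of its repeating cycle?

16

We have b(1) = 11,  b(2) = 14,  b(3) = 5,  b(4) = 32,  b(5) = 47,  b(6) = 2,  b(7) = 41,  b(8) = 20,  b(9) = 35,  b(10) = 38,  b(11) = 29,  b(12) = 8,  b(13) = 23,  b(14) = 26,  b(15) = 17,  b(16) = 44,  b(17) = 11.
The sequence repeats with period 16.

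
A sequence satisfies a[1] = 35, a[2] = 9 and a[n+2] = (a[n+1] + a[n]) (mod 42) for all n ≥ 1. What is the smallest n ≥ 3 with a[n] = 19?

a[1] = 35,  a[2] = 9,  a[3] = 2,  a[4] = 11,  a[5] = 13,  a[6] = 24,  a[7] = 37,  a[8] = 19,  a[9] = 14,  a[10] = 33,  a[11] = 5,  a[12] = 38,  a[13] = 1,  a[14] = 39,  a[15] = 40,  a[16] = 37,  a[17] = 35,  a[18] = 30,  a[19] = 23,  a[20] = 11,  a[21] = 34,  a[22] = 3,  a[23] = 37,  a[24] = 40,  a[25] = 35,  a[26] = 33,  a[27] = 26,  a[28] = 17,  a[29] = 1,  a[30] = 18,  a[31] = 19,  a[32] = 37,  a[33] = 14,  a[34] = 9,  a[35] = 23,  a[36] = 32,  a[37] = 13,  a[38] = 3,  a[39] = 16,  a[40] = 19,  a[41] = 35,  a[42] = 12,  a[43] = 5,  a[44] = 17,  a[45] = 22,  a[46] = 39,  a[47] = 19,  a[48] = 16,  a[49] = 35,  a[50] = 9.
The sequence repeats with period 48.
The value 19 first appears (with n ≥ 3) at a[8].

8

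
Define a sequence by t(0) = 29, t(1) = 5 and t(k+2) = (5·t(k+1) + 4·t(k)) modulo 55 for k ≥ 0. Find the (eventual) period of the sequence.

40

Computing terms: t(0) = 29; t(1) = 5; t(2) = 31; t(3) = 10; t(4) = 9; t(5) = 30; t(6) = 21; t(7) = 5; t(8) = 54; t(9) = 15; t(10) = 16; t(11) = 30; t(12) = 49; t(13) = 35; t(14) = 41; t(15) = 15; t(16) = 19; t(17) = 45; t(18) = 26; t(19) = 35; t(20) = 4; t(21) = 50; t(22) = 46; t(23) = 45; t(24) = 24; t(25) = 25; t(26) = 1; t(27) = 50; t(28) = 34; t(29) = 40; t(30) = 6; t(31) = 25; t(32) = 39; t(33) = 20; t(34) = 36; t(35) = 40; t(36) = 14; t(37) = 10; t(38) = 51; t(39) = 20; t(40) = 29; t(41) = 5.
The sequence repeats with period 40.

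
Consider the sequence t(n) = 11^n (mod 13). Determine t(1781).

Computing terms: t(1) = 11, t(2) = 4, t(3) = 5, t(4) = 3, t(5) = 7, t(6) = 12, t(7) = 2, t(8) = 9, t(9) = 8, t(10) = 10, t(11) = 6, t(12) = 1, t(13) = 11.
The sequence repeats with period 12.
So t(1781) = t(1 + ((1781-1) mod 12)) = t(5) = 7.

7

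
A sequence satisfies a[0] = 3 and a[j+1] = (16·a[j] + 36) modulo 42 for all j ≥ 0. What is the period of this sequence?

Listing terms: a[0] = 3; a[1] = 0; a[2] = 36; a[3] = 24; a[4] = 0.
Since a[4] = a[1] = 0, the sequence is eventually periodic: after a pre-period of length 1 it cycles with period 3.

3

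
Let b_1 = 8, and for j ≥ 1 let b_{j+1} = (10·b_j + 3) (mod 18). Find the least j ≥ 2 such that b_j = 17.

4

Computing terms: b_1 = 8; b_2 = 11; b_3 = 5; b_4 = 17; b_5 = 11.
Since b_5 = b_2 = 11, the sequence is eventually periodic: after a pre-period of length 1 it cycles with period 3.
The value 17 first appears (with j ≥ 2) at b_4.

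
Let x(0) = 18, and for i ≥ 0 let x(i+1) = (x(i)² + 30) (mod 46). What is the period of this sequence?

4

Listing terms: x(0) = 18,  x(1) = 32,  x(2) = 42,  x(3) = 0,  x(4) = 30,  x(5) = 10,  x(6) = 38,  x(7) = 2,  x(8) = 34,  x(9) = 36,  x(10) = 38.
Since x(10) = x(6) = 38, the sequence is eventually periodic: after a pre-period of length 6 it cycles with period 4.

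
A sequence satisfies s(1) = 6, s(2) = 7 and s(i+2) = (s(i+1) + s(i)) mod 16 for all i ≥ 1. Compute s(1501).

s(1) = 6; s(2) = 7; s(3) = 13; s(4) = 4; s(5) = 1; s(6) = 5; s(7) = 6; s(8) = 11; s(9) = 1; s(10) = 12; s(11) = 13; s(12) = 9; s(13) = 6; s(14) = 15; s(15) = 5; s(16) = 4; s(17) = 9; s(18) = 13; s(19) = 6; s(20) = 3; s(21) = 9; s(22) = 12; s(23) = 5; s(24) = 1; s(25) = 6; s(26) = 7.
Since (s(25), s(26)) = (s(1), s(2)) = (6, 7) (two consecutive terms determine the rest), the sequence is periodic with period 24.
(1501 - 1) mod 24 = 12, so s(1501) = s(13) = 6.

6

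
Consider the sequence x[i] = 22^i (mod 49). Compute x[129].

We have x[0] = 1, x[1] = 22, x[2] = 43, x[3] = 15, x[4] = 36, x[5] = 8, x[6] = 29, x[7] = 1.
The sequence repeats with period 7.
(129 - 0) mod 7 = 3, so x[129] = x[3] = 15.

15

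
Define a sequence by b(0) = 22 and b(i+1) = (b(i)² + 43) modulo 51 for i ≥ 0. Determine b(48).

Computing terms: b(0) = 22,  b(1) = 17,  b(2) = 26,  b(3) = 5,  b(4) = 17.
Since b(4) = b(1) = 17, the sequence is eventually periodic: after a pre-period of length 1 it cycles with period 3.
For i ≥ 1, b(i) depends only on (i - 1) mod 3. (48 - 1) mod 3 = 2, so b(48) = b(3) = 5.

5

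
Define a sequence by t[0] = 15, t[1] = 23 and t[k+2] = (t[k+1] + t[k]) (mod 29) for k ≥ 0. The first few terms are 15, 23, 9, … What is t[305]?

1

Listing terms: t[0] = 15; t[1] = 23; t[2] = 9; t[3] = 3; t[4] = 12; t[5] = 15; t[6] = 27; t[7] = 13; t[8] = 11; t[9] = 24; t[10] = 6; t[11] = 1; t[12] = 7; t[13] = 8; t[14] = 15; t[15] = 23.
Since (t[14], t[15]) = (t[0], t[1]) = (15, 23) (two consecutive terms determine the rest), the sequence is periodic with period 14.
So t[305] = t[0 + ((305-0) mod 14)] = t[11] = 1.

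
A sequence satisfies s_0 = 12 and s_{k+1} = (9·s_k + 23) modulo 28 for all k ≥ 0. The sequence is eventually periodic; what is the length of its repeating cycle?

We have s_0 = 12,  s_1 = 19,  s_2 = 26,  s_3 = 5,  s_4 = 12.
The sequence repeats with period 4.

4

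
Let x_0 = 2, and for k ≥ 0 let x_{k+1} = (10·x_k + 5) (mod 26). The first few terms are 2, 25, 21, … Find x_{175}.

Listing terms: x_0 = 2; x_1 = 25; x_2 = 21; x_3 = 7; x_4 = 23; x_5 = 1; x_6 = 15; x_7 = 25.
Since x_7 = x_1 = 25, the sequence is eventually periodic: after a pre-period of length 1 it cycles with period 6.
For k ≥ 1, x_k depends only on (k - 1) mod 6. (175 - 1) mod 6 = 0, so x_{175} = x_1 = 25.

25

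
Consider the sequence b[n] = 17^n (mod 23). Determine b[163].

7

We have b[0] = 1; b[1] = 17; b[2] = 13; b[3] = 14; b[4] = 8; b[5] = 21; b[6] = 12; b[7] = 20; b[8] = 18; b[9] = 7; b[10] = 4; b[11] = 22; b[12] = 6; b[13] = 10; b[14] = 9; b[15] = 15; b[16] = 2; b[17] = 11; b[18] = 3; b[19] = 5; b[20] = 16; b[21] = 19; b[22] = 1.
The sequence repeats with period 22.
So b[163] = b[0 + ((163-0) mod 22)] = b[9] = 7.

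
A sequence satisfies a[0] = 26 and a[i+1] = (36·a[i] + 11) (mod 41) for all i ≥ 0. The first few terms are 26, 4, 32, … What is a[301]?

We have a[0] = 26, a[1] = 4, a[2] = 32, a[3] = 15, a[4] = 18, a[5] = 3, a[6] = 37, a[7] = 31, a[8] = 20, a[9] = 34, a[10] = 5, a[11] = 27, a[12] = 40, a[13] = 16, a[14] = 13, a[15] = 28, a[16] = 35, a[17] = 0, a[18] = 11, a[19] = 38, a[20] = 26.
The sequence repeats with period 20.
(301 - 0) mod 20 = 1, so a[301] = a[1] = 4.

4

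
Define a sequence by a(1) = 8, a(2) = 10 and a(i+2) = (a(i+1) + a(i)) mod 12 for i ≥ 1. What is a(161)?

a(1) = 8; a(2) = 10; a(3) = 6; a(4) = 4; a(5) = 10; a(6) = 2; a(7) = 0; a(8) = 2; a(9) = 2; a(10) = 4; a(11) = 6; a(12) = 10; a(13) = 4; a(14) = 2; a(15) = 6; a(16) = 8; a(17) = 2; a(18) = 10; a(19) = 0; a(20) = 10; a(21) = 10; a(22) = 8; a(23) = 6; a(24) = 2; a(25) = 8; a(26) = 10.
Since (a(25), a(26)) = (a(1), a(2)) = (8, 10) (two consecutive terms determine the rest), the sequence is periodic with period 24.
So a(161) = a(1 + ((161-1) mod 24)) = a(17) = 2.

2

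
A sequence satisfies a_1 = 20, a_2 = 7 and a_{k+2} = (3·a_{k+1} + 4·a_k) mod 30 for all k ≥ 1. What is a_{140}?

13

a_1 = 20; a_2 = 7; a_3 = 11; a_4 = 1; a_5 = 17; a_6 = 25; a_7 = 23; a_8 = 19; a_9 = 29; a_{10} = 13; a_{11} = 5; a_{12} = 7; a_{13} = 11.
Since (a_{12}, a_{13}) = (a_2, a_3) = (7, 11) (two consecutive terms determine the rest), the sequence is eventually periodic: after a pre-period of length 1 it cycles with period 10.
For k ≥ 2, a_k depends only on (k - 2) mod 10. (140 - 2) mod 10 = 8, so a_{140} = a_{10} = 13.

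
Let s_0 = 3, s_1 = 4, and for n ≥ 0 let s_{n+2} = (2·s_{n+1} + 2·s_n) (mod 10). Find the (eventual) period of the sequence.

24

We have s_0 = 3,  s_1 = 4,  s_2 = 4,  s_3 = 6,  s_4 = 0,  s_5 = 2,  s_6 = 4,  s_7 = 2,  s_8 = 2,  s_9 = 8,  s_{10} = 0,  s_{11} = 6,  s_{12} = 2,  s_{13} = 6,  s_{14} = 6,  s_{15} = 4,  s_{16} = 0,  s_{17} = 8,  s_{18} = 6,  s_{19} = 8,  s_{20} = 8,  s_{21} = 2,  s_{22} = 0,  s_{23} = 4,  s_{24} = 8,  s_{25} = 4,  s_{26} = 4.
Since (s_{25}, s_{26}) = (s_1, s_2) = (4, 4) (two consecutive terms determine the rest), the sequence is eventually periodic: after a pre-period of length 1 it cycles with period 24.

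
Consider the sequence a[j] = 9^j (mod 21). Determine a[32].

18

Listing terms: a[0] = 1, a[1] = 9, a[2] = 18, a[3] = 15, a[4] = 9.
Since a[4] = a[1] = 9, the sequence is eventually periodic: after a pre-period of length 1 it cycles with period 3.
For j ≥ 1, a[j] depends only on (j - 1) mod 3. (32 - 1) mod 3 = 1, so a[32] = a[2] = 18.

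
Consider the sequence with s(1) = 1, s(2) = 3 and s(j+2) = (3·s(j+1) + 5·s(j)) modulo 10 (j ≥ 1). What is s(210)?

Listing terms: s(1) = 1, s(2) = 3, s(3) = 4, s(4) = 7, s(5) = 1, s(6) = 8, s(7) = 9, s(8) = 7, s(9) = 6, s(10) = 3, s(11) = 9, s(12) = 2, s(13) = 1, s(14) = 3.
The sequence repeats with period 12.
So s(210) = s(1 + ((210-1) mod 12)) = s(6) = 8.

8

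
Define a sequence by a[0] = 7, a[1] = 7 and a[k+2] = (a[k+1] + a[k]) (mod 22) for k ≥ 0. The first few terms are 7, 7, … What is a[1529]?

Computing terms: a[0] = 7, a[1] = 7, a[2] = 14, a[3] = 21, a[4] = 13, a[5] = 12, a[6] = 3, a[7] = 15, a[8] = 18, a[9] = 11, a[10] = 7, a[11] = 18, a[12] = 3, a[13] = 21, a[14] = 2, a[15] = 1, a[16] = 3, a[17] = 4, a[18] = 7, a[19] = 11, a[20] = 18, a[21] = 7, a[22] = 3, a[23] = 10, a[24] = 13, a[25] = 1, a[26] = 14, a[27] = 15, a[28] = 7, a[29] = 0, a[30] = 7, a[31] = 7.
Since (a[30], a[31]) = (a[0], a[1]) = (7, 7) (two consecutive terms determine the rest), the sequence is periodic with period 30.
(1529 - 0) mod 30 = 29, so a[1529] = a[29] = 0.

0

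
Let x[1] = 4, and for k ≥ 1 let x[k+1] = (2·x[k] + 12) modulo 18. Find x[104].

x[1] = 4, x[2] = 2, x[3] = 16, x[4] = 8, x[5] = 10, x[6] = 14, x[7] = 4.
Since x[7] = x[1] = 4, the sequence is periodic with period 6.
So x[104] = x[1 + ((104-1) mod 6)] = x[2] = 2.

2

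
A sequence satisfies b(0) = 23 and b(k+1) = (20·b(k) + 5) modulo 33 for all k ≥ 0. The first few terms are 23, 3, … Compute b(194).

2

We have b(0) = 23; b(1) = 3; b(2) = 32; b(3) = 18; b(4) = 2; b(5) = 12; b(6) = 14; b(7) = 21; b(8) = 29; b(9) = 24; b(10) = 23.
The sequence repeats with period 10.
(194 - 0) mod 10 = 4, so b(194) = b(4) = 2.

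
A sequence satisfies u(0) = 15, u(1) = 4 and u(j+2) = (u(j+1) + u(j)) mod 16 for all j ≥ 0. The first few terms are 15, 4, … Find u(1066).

10

Listing terms: u(0) = 15, u(1) = 4, u(2) = 3, u(3) = 7, u(4) = 10, u(5) = 1, u(6) = 11, u(7) = 12, u(8) = 7, u(9) = 3, u(10) = 10, u(11) = 13, u(12) = 7, u(13) = 4, u(14) = 11, u(15) = 15, u(16) = 10, u(17) = 9, u(18) = 3, u(19) = 12, u(20) = 15, u(21) = 11, u(22) = 10, u(23) = 5, u(24) = 15, u(25) = 4.
The sequence repeats with period 24.
So u(1066) = u(0 + ((1066-0) mod 24)) = u(10) = 10.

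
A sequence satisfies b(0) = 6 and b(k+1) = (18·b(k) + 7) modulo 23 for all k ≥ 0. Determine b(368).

b(0) = 6, b(1) = 0, b(2) = 7, b(3) = 18, b(4) = 9, b(5) = 8, b(6) = 13, b(7) = 11, b(8) = 21, b(9) = 17, b(10) = 14, b(11) = 6.
Since b(11) = b(0) = 6, the sequence is periodic with period 11.
(368 - 0) mod 11 = 5, so b(368) = b(5) = 8.

8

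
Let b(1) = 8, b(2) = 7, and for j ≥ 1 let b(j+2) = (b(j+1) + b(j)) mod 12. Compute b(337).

8

Computing terms: b(1) = 8, b(2) = 7, b(3) = 3, b(4) = 10, b(5) = 1, b(6) = 11, b(7) = 0, b(8) = 11, b(9) = 11, b(10) = 10, b(11) = 9, b(12) = 7, b(13) = 4, b(14) = 11, b(15) = 3, b(16) = 2, b(17) = 5, b(18) = 7, b(19) = 0, b(20) = 7, b(21) = 7, b(22) = 2, b(23) = 9, b(24) = 11, b(25) = 8, b(26) = 7.
Since (b(25), b(26)) = (b(1), b(2)) = (8, 7) (two consecutive terms determine the rest), the sequence is periodic with period 24.
So b(337) = b(1 + ((337-1) mod 24)) = b(1) = 8.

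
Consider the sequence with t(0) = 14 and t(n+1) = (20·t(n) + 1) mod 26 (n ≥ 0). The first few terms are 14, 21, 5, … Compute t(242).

5

Listing terms: t(0) = 14; t(1) = 21; t(2) = 5; t(3) = 23; t(4) = 19; t(5) = 17; t(6) = 3; t(7) = 9; t(8) = 25; t(9) = 7; t(10) = 11; t(11) = 13; t(12) = 1; t(13) = 21.
Since t(13) = t(1) = 21, the sequence is eventually periodic: after a pre-period of length 1 it cycles with period 12.
For n ≥ 1, t(n) depends only on (n - 1) mod 12. (242 - 1) mod 12 = 1, so t(242) = t(2) = 5.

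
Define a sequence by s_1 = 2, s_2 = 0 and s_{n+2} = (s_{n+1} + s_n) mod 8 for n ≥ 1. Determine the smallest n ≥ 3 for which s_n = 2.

s_1 = 2; s_2 = 0; s_3 = 2; s_4 = 2; s_5 = 4; s_6 = 6; s_7 = 2; s_8 = 0.
The sequence repeats with period 6.
The value 2 first appears (with n ≥ 3) at s_3.

3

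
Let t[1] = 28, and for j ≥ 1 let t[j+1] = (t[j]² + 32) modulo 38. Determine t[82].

20

We have t[1] = 28,  t[2] = 18,  t[3] = 14,  t[4] = 0,  t[5] = 32,  t[6] = 30,  t[7] = 20,  t[8] = 14.
Since t[8] = t[3] = 14, the sequence is eventually periodic: after a pre-period of length 2 it cycles with period 5.
For j ≥ 3, t[j] depends only on (j - 3) mod 5. (82 - 3) mod 5 = 4, so t[82] = t[7] = 20.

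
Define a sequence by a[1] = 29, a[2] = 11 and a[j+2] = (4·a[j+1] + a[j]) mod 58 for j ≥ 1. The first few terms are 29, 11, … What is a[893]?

49

a[1] = 29; a[2] = 11; a[3] = 15; a[4] = 13; a[5] = 9; a[6] = 49; a[7] = 31; a[8] = 57; a[9] = 27; a[10] = 49; a[11] = 49; a[12] = 13; a[13] = 43; a[14] = 11; a[15] = 29; a[16] = 11.
The sequence repeats with period 14.
(893 - 1) mod 14 = 10, so a[893] = a[11] = 49.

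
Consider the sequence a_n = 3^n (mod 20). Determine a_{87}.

7

We have a_1 = 3; a_2 = 9; a_3 = 7; a_4 = 1; a_5 = 3.
The sequence repeats with period 4.
(87 - 1) mod 4 = 2, so a_{87} = a_3 = 7.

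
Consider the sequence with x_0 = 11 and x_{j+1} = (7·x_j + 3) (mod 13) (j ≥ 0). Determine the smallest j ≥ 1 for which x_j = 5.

3

We have x_0 = 11,  x_1 = 2,  x_2 = 4,  x_3 = 5,  x_4 = 12,  x_5 = 9,  x_6 = 1,  x_7 = 10,  x_8 = 8,  x_9 = 7,  x_{10} = 0,  x_{11} = 3,  x_{12} = 11.
The sequence repeats with period 12.
The value 5 first appears (with j ≥ 1) at x_3.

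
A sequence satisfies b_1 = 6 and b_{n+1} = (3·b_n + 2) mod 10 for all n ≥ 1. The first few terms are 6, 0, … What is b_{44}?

Listing terms: b_1 = 6; b_2 = 0; b_3 = 2; b_4 = 8; b_5 = 6.
Since b_5 = b_1 = 6, the sequence is periodic with period 4.
So b_{44} = b_{1 + ((44-1) mod 4)} = b_4 = 8.

8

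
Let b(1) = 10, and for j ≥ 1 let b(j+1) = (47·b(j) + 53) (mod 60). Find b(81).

Computing terms: b(1) = 10,  b(2) = 43,  b(3) = 34,  b(4) = 31,  b(5) = 10.
Since b(5) = b(1) = 10, the sequence is periodic with period 4.
(81 - 1) mod 4 = 0, so b(81) = b(1) = 10.

10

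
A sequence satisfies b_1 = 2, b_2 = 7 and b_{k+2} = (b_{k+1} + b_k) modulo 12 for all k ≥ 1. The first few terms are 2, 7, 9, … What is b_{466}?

Computing terms: b_1 = 2,  b_2 = 7,  b_3 = 9,  b_4 = 4,  b_5 = 1,  b_6 = 5,  b_7 = 6,  b_8 = 11,  b_9 = 5,  b_{10} = 4,  b_{11} = 9,  b_{12} = 1,  b_{13} = 10,  b_{14} = 11,  b_{15} = 9,  b_{16} = 8,  b_{17} = 5,  b_{18} = 1,  b_{19} = 6,  b_{20} = 7,  b_{21} = 1,  b_{22} = 8,  b_{23} = 9,  b_{24} = 5,  b_{25} = 2,  b_{26} = 7.
Since (b_{25}, b_{26}) = (b_1, b_2) = (2, 7) (two consecutive terms determine the rest), the sequence is periodic with period 24.
(466 - 1) mod 24 = 9, so b_{466} = b_{10} = 4.

4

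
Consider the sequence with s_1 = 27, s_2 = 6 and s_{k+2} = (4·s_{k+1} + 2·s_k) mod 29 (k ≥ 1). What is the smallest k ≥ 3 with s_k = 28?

13

s_1 = 27; s_2 = 6; s_3 = 20; s_4 = 5; s_5 = 2; s_6 = 18; s_7 = 18; s_8 = 21; s_9 = 4; s_{10} = 0; s_{11} = 8; s_{12} = 3; s_{13} = 28; s_{14} = 2; s_{15} = 6; s_{16} = 28; s_{17} = 8; s_{18} = 1; s_{19} = 20; s_{20} = 24; s_{21} = 20; s_{22} = 12; s_{23} = 1; s_{24} = 28; s_{25} = 27; s_{26} = 19; s_{27} = 14; s_{28} = 7; s_{29} = 27; s_{30} = 6.
Since (s_{29}, s_{30}) = (s_1, s_2) = (27, 6) (two consecutive terms determine the rest), the sequence is periodic with period 28.
The value 28 first appears (with k ≥ 3) at s_{13}.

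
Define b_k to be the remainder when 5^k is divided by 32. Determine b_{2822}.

9

Computing terms: b_0 = 1, b_1 = 5, b_2 = 25, b_3 = 29, b_4 = 17, b_5 = 21, b_6 = 9, b_7 = 13, b_8 = 1.
Since b_8 = b_0 = 1, the sequence is periodic with period 8.
(2822 - 0) mod 8 = 6, so b_{2822} = b_6 = 9.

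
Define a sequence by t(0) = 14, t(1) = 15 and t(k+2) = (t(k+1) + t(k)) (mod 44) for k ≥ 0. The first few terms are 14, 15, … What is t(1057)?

43

Listing terms: t(0) = 14, t(1) = 15, t(2) = 29, t(3) = 0, t(4) = 29, t(5) = 29, t(6) = 14, t(7) = 43, t(8) = 13, t(9) = 12, t(10) = 25, t(11) = 37, t(12) = 18, t(13) = 11, t(14) = 29, t(15) = 40, t(16) = 25, t(17) = 21, t(18) = 2, t(19) = 23, t(20) = 25, t(21) = 4, t(22) = 29, t(23) = 33, t(24) = 18, t(25) = 7, t(26) = 25, t(27) = 32, t(28) = 13, t(29) = 1, t(30) = 14, t(31) = 15.
Since (t(30), t(31)) = (t(0), t(1)) = (14, 15) (two consecutive terms determine the rest), the sequence is periodic with period 30.
(1057 - 0) mod 30 = 7, so t(1057) = t(7) = 43.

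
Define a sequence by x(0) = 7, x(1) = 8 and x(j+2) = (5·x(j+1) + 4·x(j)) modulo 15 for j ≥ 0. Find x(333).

x(0) = 7,  x(1) = 8,  x(2) = 8,  x(3) = 12,  x(4) = 2,  x(5) = 13,  x(6) = 13,  x(7) = 12,  x(8) = 7,  x(9) = 8.
Since (x(8), x(9)) = (x(0), x(1)) = (7, 8) (two consecutive terms determine the rest), the sequence is periodic with period 8.
So x(333) = x(0 + ((333-0) mod 8)) = x(5) = 13.

13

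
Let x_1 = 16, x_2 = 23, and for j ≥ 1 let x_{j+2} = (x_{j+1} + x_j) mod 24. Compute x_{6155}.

x_1 = 16,  x_2 = 23,  x_3 = 15,  x_4 = 14,  x_5 = 5,  x_6 = 19,  x_7 = 0,  x_8 = 19,  x_9 = 19,  x_{10} = 14,  x_{11} = 9,  x_{12} = 23,  x_{13} = 8,  x_{14} = 7,  x_{15} = 15,  x_{16} = 22,  x_{17} = 13,  x_{18} = 11,  x_{19} = 0,  x_{20} = 11,  x_{21} = 11,  x_{22} = 22,  x_{23} = 9,  x_{24} = 7,  x_{25} = 16,  x_{26} = 23.
The sequence repeats with period 24.
(6155 - 1) mod 24 = 10, so x_{6155} = x_{11} = 9.

9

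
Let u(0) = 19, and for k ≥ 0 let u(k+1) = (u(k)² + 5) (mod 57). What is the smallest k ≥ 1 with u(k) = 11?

u(0) = 19; u(1) = 24; u(2) = 11; u(3) = 12; u(4) = 35; u(5) = 33; u(6) = 11.
Since u(6) = u(2) = 11, the sequence is eventually periodic: after a pre-period of length 2 it cycles with period 4.
The value 11 first appears (with k ≥ 1) at u(2).

2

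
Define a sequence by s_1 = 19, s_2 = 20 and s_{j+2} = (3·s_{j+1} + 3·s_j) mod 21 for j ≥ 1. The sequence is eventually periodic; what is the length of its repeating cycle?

42

Computing terms: s_1 = 19; s_2 = 20; s_3 = 12; s_4 = 12; s_5 = 9; s_6 = 0; s_7 = 6; s_8 = 18; s_9 = 9; s_{10} = 18; s_{11} = 18; s_{12} = 3; s_{13} = 0; s_{14} = 9; s_{15} = 6; s_{16} = 3; s_{17} = 6; s_{18} = 6; s_{19} = 15; s_{20} = 0; s_{21} = 3; s_{22} = 9; s_{23} = 15; s_{24} = 9; s_{25} = 9; s_{26} = 12; s_{27} = 0; s_{28} = 15; s_{29} = 3; s_{30} = 12; s_{31} = 3; s_{32} = 3; s_{33} = 18; s_{34} = 0; s_{35} = 12; s_{36} = 15; s_{37} = 18; s_{38} = 15; s_{39} = 15; s_{40} = 6; s_{41} = 0; s_{42} = 18; s_{43} = 12; s_{44} = 6; s_{45} = 12; s_{46} = 12.
Since (s_{45}, s_{46}) = (s_3, s_4) = (12, 12) (two consecutive terms determine the rest), the sequence is eventually periodic: after a pre-period of length 2 it cycles with period 42.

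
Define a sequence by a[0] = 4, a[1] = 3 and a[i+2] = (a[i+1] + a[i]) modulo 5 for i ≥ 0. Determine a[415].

We have a[0] = 4,  a[1] = 3,  a[2] = 2,  a[3] = 0,  a[4] = 2,  a[5] = 2,  a[6] = 4,  a[7] = 1,  a[8] = 0,  a[9] = 1,  a[10] = 1,  a[11] = 2,  a[12] = 3,  a[13] = 0,  a[14] = 3,  a[15] = 3,  a[16] = 1,  a[17] = 4,  a[18] = 0,  a[19] = 4,  a[20] = 4,  a[21] = 3.
The sequence repeats with period 20.
So a[415] = a[0 + ((415-0) mod 20)] = a[15] = 3.

3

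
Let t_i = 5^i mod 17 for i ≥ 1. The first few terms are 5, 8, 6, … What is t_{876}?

4

Listing terms: t_1 = 5; t_2 = 8; t_3 = 6; t_4 = 13; t_5 = 14; t_6 = 2; t_7 = 10; t_8 = 16; t_9 = 12; t_{10} = 9; t_{11} = 11; t_{12} = 4; t_{13} = 3; t_{14} = 15; t_{15} = 7; t_{16} = 1; t_{17} = 5.
The sequence repeats with period 16.
So t_{876} = t_{1 + ((876-1) mod 16)} = t_{12} = 4.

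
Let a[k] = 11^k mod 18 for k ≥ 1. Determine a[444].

Listing terms: a[1] = 11; a[2] = 13; a[3] = 17; a[4] = 7; a[5] = 5; a[6] = 1; a[7] = 11.
The sequence repeats with period 6.
So a[444] = a[1 + ((444-1) mod 6)] = a[6] = 1.

1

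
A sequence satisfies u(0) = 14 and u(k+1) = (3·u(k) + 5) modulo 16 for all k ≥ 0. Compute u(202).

Listing terms: u(0) = 14; u(1) = 15; u(2) = 2; u(3) = 11; u(4) = 6; u(5) = 7; u(6) = 10; u(7) = 3; u(8) = 14.
The sequence repeats with period 8.
(202 - 0) mod 8 = 2, so u(202) = u(2) = 2.

2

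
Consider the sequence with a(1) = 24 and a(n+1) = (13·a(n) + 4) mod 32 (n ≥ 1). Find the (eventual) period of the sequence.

8

a(1) = 24, a(2) = 28, a(3) = 16, a(4) = 20, a(5) = 8, a(6) = 12, a(7) = 0, a(8) = 4, a(9) = 24.
The sequence repeats with period 8.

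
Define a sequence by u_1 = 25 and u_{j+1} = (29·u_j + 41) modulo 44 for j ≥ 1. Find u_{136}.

Computing terms: u_1 = 25, u_2 = 18, u_3 = 35, u_4 = 0, u_5 = 41, u_6 = 42, u_7 = 27, u_8 = 32, u_9 = 1, u_{10} = 26, u_{11} = 3, u_{12} = 40, u_{13} = 13, u_{14} = 22, u_{15} = 19, u_{16} = 20, u_{17} = 5, u_{18} = 10, u_{19} = 23, u_{20} = 4, u_{21} = 25.
Since u_{21} = u_1 = 25, the sequence is periodic with period 20.
So u_{136} = u_{1 + ((136-1) mod 20)} = u_{16} = 20.

20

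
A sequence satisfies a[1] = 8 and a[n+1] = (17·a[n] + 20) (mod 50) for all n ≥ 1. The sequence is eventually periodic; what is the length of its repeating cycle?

Computing terms: a[1] = 8; a[2] = 6; a[3] = 22; a[4] = 44; a[5] = 18; a[6] = 26; a[7] = 12; a[8] = 24; a[9] = 28; a[10] = 46; a[11] = 2; a[12] = 4; a[13] = 38; a[14] = 16; a[15] = 42; a[16] = 34; a[17] = 48; a[18] = 36; a[19] = 32; a[20] = 14; a[21] = 8.
Since a[21] = a[1] = 8, the sequence is periodic with period 20.

20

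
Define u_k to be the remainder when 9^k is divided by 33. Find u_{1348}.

u_0 = 1; u_1 = 9; u_2 = 15; u_3 = 3; u_4 = 27; u_5 = 12; u_6 = 9.
Since u_6 = u_1 = 9, the sequence is eventually periodic: after a pre-period of length 1 it cycles with period 5.
For k ≥ 1, u_k depends only on (k - 1) mod 5. (1348 - 1) mod 5 = 2, so u_{1348} = u_3 = 3.

3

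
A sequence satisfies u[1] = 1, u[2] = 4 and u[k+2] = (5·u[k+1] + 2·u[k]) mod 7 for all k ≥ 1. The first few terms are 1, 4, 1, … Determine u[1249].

1

u[1] = 1; u[2] = 4; u[3] = 1; u[4] = 6; u[5] = 4; u[6] = 4; u[7] = 0; u[8] = 1; u[9] = 5; u[10] = 6; u[11] = 5; u[12] = 2; u[13] = 6; u[14] = 6; u[15] = 0; u[16] = 5; u[17] = 4; u[18] = 2; u[19] = 4; u[20] = 3; u[21] = 2; u[22] = 2; u[23] = 0; u[24] = 4; u[25] = 6; u[26] = 3; u[27] = 6; u[28] = 1; u[29] = 3; u[30] = 3; u[31] = 0; u[32] = 6; u[33] = 2; u[34] = 1; u[35] = 2; u[36] = 5; u[37] = 1; u[38] = 1; u[39] = 0; u[40] = 2; u[41] = 3; u[42] = 5; u[43] = 3; u[44] = 4; u[45] = 5; u[46] = 5; u[47] = 0; u[48] = 3; u[49] = 1; u[50] = 4.
The sequence repeats with period 48.
So u[1249] = u[1 + ((1249-1) mod 48)] = u[1] = 1.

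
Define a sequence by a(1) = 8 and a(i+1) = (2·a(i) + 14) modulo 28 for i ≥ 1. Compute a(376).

Computing terms: a(1) = 8,  a(2) = 2,  a(3) = 18,  a(4) = 22,  a(5) = 2.
Since a(5) = a(2) = 2, the sequence is eventually periodic: after a pre-period of length 1 it cycles with period 3.
For i ≥ 2, a(i) depends only on (i - 2) mod 3. (376 - 2) mod 3 = 2, so a(376) = a(4) = 22.

22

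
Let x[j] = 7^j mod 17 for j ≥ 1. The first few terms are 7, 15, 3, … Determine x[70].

x[1] = 7, x[2] = 15, x[3] = 3, x[4] = 4, x[5] = 11, x[6] = 9, x[7] = 12, x[8] = 16, x[9] = 10, x[10] = 2, x[11] = 14, x[12] = 13, x[13] = 6, x[14] = 8, x[15] = 5, x[16] = 1, x[17] = 7.
Since x[17] = x[1] = 7, the sequence is periodic with period 16.
So x[70] = x[1 + ((70-1) mod 16)] = x[6] = 9.

9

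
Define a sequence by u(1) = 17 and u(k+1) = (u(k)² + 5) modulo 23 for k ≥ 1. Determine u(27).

Computing terms: u(1) = 17,  u(2) = 18,  u(3) = 7,  u(4) = 8,  u(5) = 0,  u(6) = 5,  u(7) = 7.
Since u(7) = u(3) = 7, the sequence is eventually periodic: after a pre-period of length 2 it cycles with period 4.
For k ≥ 3, u(k) depends only on (k - 3) mod 4. (27 - 3) mod 4 = 0, so u(27) = u(3) = 7.

7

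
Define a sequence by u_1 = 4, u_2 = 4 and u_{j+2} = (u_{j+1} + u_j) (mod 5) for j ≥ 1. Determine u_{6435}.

0

Listing terms: u_1 = 4; u_2 = 4; u_3 = 3; u_4 = 2; u_5 = 0; u_6 = 2; u_7 = 2; u_8 = 4; u_9 = 1; u_{10} = 0; u_{11} = 1; u_{12} = 1; u_{13} = 2; u_{14} = 3; u_{15} = 0; u_{16} = 3; u_{17} = 3; u_{18} = 1; u_{19} = 4; u_{20} = 0; u_{21} = 4; u_{22} = 4.
Since (u_{21}, u_{22}) = (u_1, u_2) = (4, 4) (two consecutive terms determine the rest), the sequence is periodic with period 20.
(6435 - 1) mod 20 = 14, so u_{6435} = u_{15} = 0.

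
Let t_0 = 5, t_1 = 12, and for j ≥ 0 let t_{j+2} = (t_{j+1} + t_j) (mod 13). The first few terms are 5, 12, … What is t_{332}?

We have t_0 = 5; t_1 = 12; t_2 = 4; t_3 = 3; t_4 = 7; t_5 = 10; t_6 = 4; t_7 = 1; t_8 = 5; t_9 = 6; t_{10} = 11; t_{11} = 4; t_{12} = 2; t_{13} = 6; t_{14} = 8; t_{15} = 1; t_{16} = 9; t_{17} = 10; t_{18} = 6; t_{19} = 3; t_{20} = 9; t_{21} = 12; t_{22} = 8; t_{23} = 7; t_{24} = 2; t_{25} = 9; t_{26} = 11; t_{27} = 7; t_{28} = 5; t_{29} = 12.
The sequence repeats with period 28.
(332 - 0) mod 28 = 24, so t_{332} = t_{24} = 2.

2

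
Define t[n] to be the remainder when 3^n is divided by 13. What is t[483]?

1

We have t[0] = 1,  t[1] = 3,  t[2] = 9,  t[3] = 1.
Since t[3] = t[0] = 1, the sequence is periodic with period 3.
So t[483] = t[0 + ((483-0) mod 3)] = t[0] = 1.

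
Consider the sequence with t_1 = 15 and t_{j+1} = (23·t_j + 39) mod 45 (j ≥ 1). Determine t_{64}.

Listing terms: t_1 = 15,  t_2 = 24,  t_3 = 6,  t_4 = 42,  t_5 = 15.
Since t_5 = t_1 = 15, the sequence is periodic with period 4.
So t_{64} = t_{1 + ((64-1) mod 4)} = t_4 = 42.

42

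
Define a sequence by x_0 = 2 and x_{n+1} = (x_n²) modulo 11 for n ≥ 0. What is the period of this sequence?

4

We have x_0 = 2; x_1 = 4; x_2 = 5; x_3 = 3; x_4 = 9; x_5 = 4.
Since x_5 = x_1 = 4, the sequence is eventually periodic: after a pre-period of length 1 it cycles with period 4.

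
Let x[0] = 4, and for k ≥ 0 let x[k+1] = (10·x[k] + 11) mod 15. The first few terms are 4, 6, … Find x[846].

1

x[0] = 4, x[1] = 6, x[2] = 11, x[3] = 1, x[4] = 6.
Since x[4] = x[1] = 6, the sequence is eventually periodic: after a pre-period of length 1 it cycles with period 3.
For k ≥ 1, x[k] depends only on (k - 1) mod 3. (846 - 1) mod 3 = 2, so x[846] = x[3] = 1.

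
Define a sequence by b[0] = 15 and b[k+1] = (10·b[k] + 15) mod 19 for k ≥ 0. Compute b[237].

We have b[0] = 15,  b[1] = 13,  b[2] = 12,  b[3] = 2,  b[4] = 16,  b[5] = 4,  b[6] = 17,  b[7] = 14,  b[8] = 3,  b[9] = 7,  b[10] = 9,  b[11] = 10,  b[12] = 1,  b[13] = 6,  b[14] = 18,  b[15] = 5,  b[16] = 8,  b[17] = 0,  b[18] = 15.
The sequence repeats with period 18.
(237 - 0) mod 18 = 3, so b[237] = b[3] = 2.

2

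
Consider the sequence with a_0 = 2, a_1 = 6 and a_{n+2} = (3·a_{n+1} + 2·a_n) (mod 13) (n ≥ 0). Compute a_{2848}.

5

We have a_0 = 2, a_1 = 6, a_2 = 9, a_3 = 0, a_4 = 5, a_5 = 2, a_6 = 3, a_7 = 0, a_8 = 6, a_9 = 5, a_{10} = 1, a_{11} = 0, a_{12} = 2, a_{13} = 6.
Since (a_{12}, a_{13}) = (a_0, a_1) = (2, 6) (two consecutive terms determine the rest), the sequence is periodic with period 12.
So a_{2848} = a_{0 + ((2848-0) mod 12)} = a_4 = 5.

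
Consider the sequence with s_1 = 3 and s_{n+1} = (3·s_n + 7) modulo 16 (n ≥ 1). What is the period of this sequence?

8

s_1 = 3,  s_2 = 0,  s_3 = 7,  s_4 = 12,  s_5 = 11,  s_6 = 8,  s_7 = 15,  s_8 = 4,  s_9 = 3.
Since s_9 = s_1 = 3, the sequence is periodic with period 8.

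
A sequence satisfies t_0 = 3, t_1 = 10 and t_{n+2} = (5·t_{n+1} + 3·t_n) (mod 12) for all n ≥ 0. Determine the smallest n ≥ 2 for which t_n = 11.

t_0 = 3; t_1 = 10; t_2 = 11; t_3 = 1; t_4 = 2; t_5 = 1; t_6 = 11; t_7 = 10; t_8 = 11.
Since (t_7, t_8) = (t_1, t_2) = (10, 11) (two consecutive terms determine the rest), the sequence is eventually periodic: after a pre-period of length 1 it cycles with period 6.
The value 11 first appears (with n ≥ 2) at t_2.

2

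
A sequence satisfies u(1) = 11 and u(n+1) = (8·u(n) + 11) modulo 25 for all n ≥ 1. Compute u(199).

8

Listing terms: u(1) = 11; u(2) = 24; u(3) = 3; u(4) = 10; u(5) = 16; u(6) = 14; u(7) = 23; u(8) = 20; u(9) = 21; u(10) = 4; u(11) = 18; u(12) = 5; u(13) = 1; u(14) = 19; u(15) = 13; u(16) = 15; u(17) = 6; u(18) = 9; u(19) = 8; u(20) = 0; u(21) = 11.
Since u(21) = u(1) = 11, the sequence is periodic with period 20.
(199 - 1) mod 20 = 18, so u(199) = u(19) = 8.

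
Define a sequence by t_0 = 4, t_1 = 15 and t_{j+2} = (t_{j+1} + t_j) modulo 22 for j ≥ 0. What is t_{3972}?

Computing terms: t_0 = 4; t_1 = 15; t_2 = 19; t_3 = 12; t_4 = 9; t_5 = 21; t_6 = 8; t_7 = 7; t_8 = 15; t_9 = 0; t_{10} = 15; t_{11} = 15; t_{12} = 8; t_{13} = 1; t_{14} = 9; t_{15} = 10; t_{16} = 19; t_{17} = 7; t_{18} = 4; t_{19} = 11; t_{20} = 15; t_{21} = 4; t_{22} = 19; t_{23} = 1; t_{24} = 20; t_{25} = 21; t_{26} = 19; t_{27} = 18; t_{28} = 15; t_{29} = 11; t_{30} = 4; t_{31} = 15.
Since (t_{30}, t_{31}) = (t_0, t_1) = (4, 15) (two consecutive terms determine the rest), the sequence is periodic with period 30.
So t_{3972} = t_{0 + ((3972-0) mod 30)} = t_{12} = 8.

8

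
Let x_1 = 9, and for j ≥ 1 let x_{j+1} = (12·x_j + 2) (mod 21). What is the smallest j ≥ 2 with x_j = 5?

2

Listing terms: x_1 = 9; x_2 = 5; x_3 = 20; x_4 = 11; x_5 = 8; x_6 = 14; x_7 = 2; x_8 = 5.
Since x_8 = x_2 = 5, the sequence is eventually periodic: after a pre-period of length 1 it cycles with period 6.
The value 5 first appears (with j ≥ 2) at x_2.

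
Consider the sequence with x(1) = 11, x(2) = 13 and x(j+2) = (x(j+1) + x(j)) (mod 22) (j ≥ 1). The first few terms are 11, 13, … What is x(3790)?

Listing terms: x(1) = 11,  x(2) = 13,  x(3) = 2,  x(4) = 15,  x(5) = 17,  x(6) = 10,  x(7) = 5,  x(8) = 15,  x(9) = 20,  x(10) = 13,  x(11) = 11,  x(12) = 2,  x(13) = 13,  x(14) = 15,  x(15) = 6,  x(16) = 21,  x(17) = 5,  x(18) = 4,  x(19) = 9,  x(20) = 13,  x(21) = 0,  x(22) = 13,  x(23) = 13,  x(24) = 4,  x(25) = 17,  x(26) = 21,  x(27) = 16,  x(28) = 15,  x(29) = 9,  x(30) = 2,  x(31) = 11,  x(32) = 13.
Since (x(31), x(32)) = (x(1), x(2)) = (11, 13) (two consecutive terms determine the rest), the sequence is periodic with period 30.
So x(3790) = x(1 + ((3790-1) mod 30)) = x(10) = 13.

13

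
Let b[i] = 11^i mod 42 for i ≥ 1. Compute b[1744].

25

Computing terms: b[1] = 11, b[2] = 37, b[3] = 29, b[4] = 25, b[5] = 23, b[6] = 1, b[7] = 11.
Since b[7] = b[1] = 11, the sequence is periodic with period 6.
(1744 - 1) mod 6 = 3, so b[1744] = b[4] = 25.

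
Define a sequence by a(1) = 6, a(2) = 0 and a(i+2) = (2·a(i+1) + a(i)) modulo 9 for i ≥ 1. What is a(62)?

We have a(1) = 6, a(2) = 0, a(3) = 6, a(4) = 3, a(5) = 3, a(6) = 0, a(7) = 3, a(8) = 6, a(9) = 6, a(10) = 0.
Since (a(9), a(10)) = (a(1), a(2)) = (6, 0) (two consecutive terms determine the rest), the sequence is periodic with period 8.
(62 - 1) mod 8 = 5, so a(62) = a(6) = 0.

0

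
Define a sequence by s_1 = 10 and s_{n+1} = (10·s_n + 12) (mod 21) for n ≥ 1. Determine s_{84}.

s_1 = 10; s_2 = 7; s_3 = 19; s_4 = 13; s_5 = 16; s_6 = 4; s_7 = 10.
The sequence repeats with period 6.
So s_{84} = s_{1 + ((84-1) mod 6)} = s_6 = 4.

4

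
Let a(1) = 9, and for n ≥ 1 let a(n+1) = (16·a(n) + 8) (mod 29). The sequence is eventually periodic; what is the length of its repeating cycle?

Computing terms: a(1) = 9; a(2) = 7; a(3) = 4; a(4) = 14; a(5) = 0; a(6) = 8; a(7) = 20; a(8) = 9.
The sequence repeats with period 7.

7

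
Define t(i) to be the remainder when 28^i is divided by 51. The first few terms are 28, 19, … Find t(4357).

10

Computing terms: t(1) = 28,  t(2) = 19,  t(3) = 22,  t(4) = 4,  t(5) = 10,  t(6) = 25,  t(7) = 37,  t(8) = 16,  t(9) = 40,  t(10) = 49,  t(11) = 46,  t(12) = 13,  t(13) = 7,  t(14) = 43,  t(15) = 31,  t(16) = 1,  t(17) = 28.
The sequence repeats with period 16.
(4357 - 1) mod 16 = 4, so t(4357) = t(5) = 10.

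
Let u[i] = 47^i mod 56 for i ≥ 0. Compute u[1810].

9

Computing terms: u[0] = 1, u[1] = 47, u[2] = 25, u[3] = 55, u[4] = 9, u[5] = 31, u[6] = 1.
The sequence repeats with period 6.
(1810 - 0) mod 6 = 4, so u[1810] = u[4] = 9.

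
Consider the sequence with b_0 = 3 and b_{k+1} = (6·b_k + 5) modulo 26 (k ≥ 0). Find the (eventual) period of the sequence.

12

Listing terms: b_0 = 3,  b_1 = 23,  b_2 = 13,  b_3 = 5,  b_4 = 9,  b_5 = 7,  b_6 = 21,  b_7 = 1,  b_8 = 11,  b_9 = 19,  b_{10} = 15,  b_{11} = 17,  b_{12} = 3.
The sequence repeats with period 12.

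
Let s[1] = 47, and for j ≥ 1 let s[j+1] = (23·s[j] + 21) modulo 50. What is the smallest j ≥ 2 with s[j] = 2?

We have s[1] = 47; s[2] = 2; s[3] = 17; s[4] = 12; s[5] = 47.
The sequence repeats with period 4.
The value 2 first appears (with j ≥ 2) at s[2].

2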